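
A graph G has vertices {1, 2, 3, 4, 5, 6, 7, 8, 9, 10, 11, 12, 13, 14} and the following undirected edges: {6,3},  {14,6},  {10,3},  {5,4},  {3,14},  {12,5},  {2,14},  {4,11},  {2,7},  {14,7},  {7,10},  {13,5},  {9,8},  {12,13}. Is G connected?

No

Component: {1}
Component: {8, 9}
Component: {4, 5, 11, 12, 13}
Component: {2, 3, 6, 7, 10, 14}
No edge joins these 4 groups, so the graph is disconnected.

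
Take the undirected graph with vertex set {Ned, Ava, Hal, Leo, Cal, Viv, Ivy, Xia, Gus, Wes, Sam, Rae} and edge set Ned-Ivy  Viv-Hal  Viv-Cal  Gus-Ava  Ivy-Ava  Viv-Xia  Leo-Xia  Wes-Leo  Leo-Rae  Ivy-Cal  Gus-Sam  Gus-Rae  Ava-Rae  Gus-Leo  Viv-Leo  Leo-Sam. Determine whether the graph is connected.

Yes

Starting from Ned and exploring outward reaches every vertex (Ned, Ivy, Ava, Cal, Gus, Rae, Viv, Leo, Sam, Hal, Xia, Wes); the graph is connected.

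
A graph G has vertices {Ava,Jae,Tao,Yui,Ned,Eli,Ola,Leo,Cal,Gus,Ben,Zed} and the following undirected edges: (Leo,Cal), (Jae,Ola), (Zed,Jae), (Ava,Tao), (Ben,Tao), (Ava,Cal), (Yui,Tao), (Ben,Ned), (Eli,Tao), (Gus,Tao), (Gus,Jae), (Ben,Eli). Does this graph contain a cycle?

Yes

The graph has 12 vertices, 12 edges, and 1 connected component.
Since 12 > 12 - 1, a cycle must exist; for instance Tao-Eli-Ben-Tao.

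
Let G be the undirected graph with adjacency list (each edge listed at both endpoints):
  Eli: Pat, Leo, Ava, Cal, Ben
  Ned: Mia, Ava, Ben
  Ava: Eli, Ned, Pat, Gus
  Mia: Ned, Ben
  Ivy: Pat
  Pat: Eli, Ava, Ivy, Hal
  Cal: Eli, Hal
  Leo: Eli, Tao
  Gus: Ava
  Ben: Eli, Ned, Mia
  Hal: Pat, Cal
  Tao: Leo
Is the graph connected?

Yes

A breadth-first search from Eli visits Eli, Ava, Leo, Ben, Cal, Pat, Gus, Ned, Tao, Mia, Hal, Ivy — all 12 vertices — so the graph is connected.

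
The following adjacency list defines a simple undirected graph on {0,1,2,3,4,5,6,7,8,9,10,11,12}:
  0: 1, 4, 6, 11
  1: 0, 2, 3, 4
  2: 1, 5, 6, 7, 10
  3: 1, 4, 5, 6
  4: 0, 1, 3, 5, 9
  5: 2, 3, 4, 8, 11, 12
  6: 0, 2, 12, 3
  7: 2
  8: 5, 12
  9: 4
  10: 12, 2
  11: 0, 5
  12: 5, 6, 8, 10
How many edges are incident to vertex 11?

2

Neighbors of 11: 0, 5.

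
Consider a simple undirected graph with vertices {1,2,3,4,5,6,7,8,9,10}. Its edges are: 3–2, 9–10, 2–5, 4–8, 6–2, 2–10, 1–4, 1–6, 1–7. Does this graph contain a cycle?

No

The graph has 10 vertices, 9 edges, and 1 connected component.
Since 9 = 10 - 1, the graph is a forest and contains no cycle.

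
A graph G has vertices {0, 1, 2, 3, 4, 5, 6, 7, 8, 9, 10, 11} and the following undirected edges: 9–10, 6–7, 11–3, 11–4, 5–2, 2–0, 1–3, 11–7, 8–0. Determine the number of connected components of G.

Component: {9, 10}
Component: {0, 2, 5, 8}
Component: {1, 3, 4, 6, 7, 11}

3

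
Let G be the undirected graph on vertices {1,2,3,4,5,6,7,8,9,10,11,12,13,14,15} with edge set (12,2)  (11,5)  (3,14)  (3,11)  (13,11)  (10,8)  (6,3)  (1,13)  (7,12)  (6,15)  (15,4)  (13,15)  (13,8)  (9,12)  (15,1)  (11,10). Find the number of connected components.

2

Component: {2, 7, 9, 12}
Component: {1, 3, 4, 5, 6, 8, 10, 11, 13, 14, 15}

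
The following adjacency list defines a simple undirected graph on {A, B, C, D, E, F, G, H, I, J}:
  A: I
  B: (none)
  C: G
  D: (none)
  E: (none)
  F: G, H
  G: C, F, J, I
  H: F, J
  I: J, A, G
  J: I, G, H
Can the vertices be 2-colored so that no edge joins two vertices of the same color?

No

G-I-J-G is an odd cycle (length 3), and a bipartite graph can contain only even cycles.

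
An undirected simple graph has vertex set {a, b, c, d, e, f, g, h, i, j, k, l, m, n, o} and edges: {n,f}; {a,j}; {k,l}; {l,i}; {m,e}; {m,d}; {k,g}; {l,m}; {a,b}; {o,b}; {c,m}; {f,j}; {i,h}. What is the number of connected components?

Component: {a, b, f, j, n, o}
Component: {c, d, e, g, h, i, k, l, m}

2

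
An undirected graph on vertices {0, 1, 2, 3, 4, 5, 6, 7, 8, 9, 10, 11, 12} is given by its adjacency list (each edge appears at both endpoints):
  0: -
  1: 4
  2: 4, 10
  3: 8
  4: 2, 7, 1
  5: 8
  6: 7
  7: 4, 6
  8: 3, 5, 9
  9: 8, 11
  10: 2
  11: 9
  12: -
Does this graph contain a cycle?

|V| = 13, |E| = 9, number of components = 4.
A forest on 13 vertices with 4 components has exactly 9 edges, which matches — so no cycle.

No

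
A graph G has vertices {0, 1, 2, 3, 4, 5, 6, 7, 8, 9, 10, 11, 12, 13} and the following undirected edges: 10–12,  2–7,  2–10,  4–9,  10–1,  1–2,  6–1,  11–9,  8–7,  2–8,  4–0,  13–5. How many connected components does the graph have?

Component: {3}
Component: {5, 13}
Component: {0, 4, 9, 11}
Component: {1, 2, 6, 7, 8, 10, 12}

4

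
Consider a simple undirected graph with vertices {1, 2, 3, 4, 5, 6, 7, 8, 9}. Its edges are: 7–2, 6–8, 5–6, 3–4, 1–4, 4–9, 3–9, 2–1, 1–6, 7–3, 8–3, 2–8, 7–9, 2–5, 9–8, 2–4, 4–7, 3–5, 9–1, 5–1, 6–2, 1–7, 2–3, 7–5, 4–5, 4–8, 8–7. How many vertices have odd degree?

Degrees: 1:6, 2:7, 3:6, 4:7, 5:6, 6:4, 7:7, 8:6, 9:5
Odd-degree vertices: 2, 4, 7, 9.

4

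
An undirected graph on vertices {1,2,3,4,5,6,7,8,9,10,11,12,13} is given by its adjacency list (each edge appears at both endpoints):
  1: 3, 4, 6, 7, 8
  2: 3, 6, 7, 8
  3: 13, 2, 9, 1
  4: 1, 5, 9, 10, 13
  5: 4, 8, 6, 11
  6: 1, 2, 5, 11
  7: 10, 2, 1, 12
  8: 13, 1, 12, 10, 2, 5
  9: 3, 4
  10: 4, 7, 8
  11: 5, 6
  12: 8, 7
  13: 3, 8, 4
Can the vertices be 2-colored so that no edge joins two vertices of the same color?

5-11-6-5 is an odd cycle (length 3), and a bipartite graph can contain only even cycles.

No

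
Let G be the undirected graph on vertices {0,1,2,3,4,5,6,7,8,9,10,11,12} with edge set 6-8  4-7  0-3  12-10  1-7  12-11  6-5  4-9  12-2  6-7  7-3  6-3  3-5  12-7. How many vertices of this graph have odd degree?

Degrees: 0:1, 1:1, 2:1, 3:4, 4:2, 5:2, 6:4, 7:5, 8:1, 9:1, 10:1, 11:1, 12:4
Odd-degree vertices: 0, 1, 2, 7, 8, 9, 10, 11.

8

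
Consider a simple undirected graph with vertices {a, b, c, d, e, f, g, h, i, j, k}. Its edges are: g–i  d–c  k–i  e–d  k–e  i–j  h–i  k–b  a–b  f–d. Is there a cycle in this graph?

The graph has 11 vertices, 10 edges, and 1 connected component.
Since 10 = 11 - 1, the graph is a forest and contains no cycle.

No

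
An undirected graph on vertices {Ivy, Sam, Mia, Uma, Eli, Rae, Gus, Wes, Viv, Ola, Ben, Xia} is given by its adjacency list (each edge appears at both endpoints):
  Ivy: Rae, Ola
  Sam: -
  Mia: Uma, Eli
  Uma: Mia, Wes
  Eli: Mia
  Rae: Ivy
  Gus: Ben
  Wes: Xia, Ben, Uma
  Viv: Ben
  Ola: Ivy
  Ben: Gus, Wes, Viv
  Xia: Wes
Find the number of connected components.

Component: {Sam}
Component: {Ivy, Rae, Ola}
Component: {Mia, Uma, Eli, Gus, Wes, Viv, Ben, Xia}

3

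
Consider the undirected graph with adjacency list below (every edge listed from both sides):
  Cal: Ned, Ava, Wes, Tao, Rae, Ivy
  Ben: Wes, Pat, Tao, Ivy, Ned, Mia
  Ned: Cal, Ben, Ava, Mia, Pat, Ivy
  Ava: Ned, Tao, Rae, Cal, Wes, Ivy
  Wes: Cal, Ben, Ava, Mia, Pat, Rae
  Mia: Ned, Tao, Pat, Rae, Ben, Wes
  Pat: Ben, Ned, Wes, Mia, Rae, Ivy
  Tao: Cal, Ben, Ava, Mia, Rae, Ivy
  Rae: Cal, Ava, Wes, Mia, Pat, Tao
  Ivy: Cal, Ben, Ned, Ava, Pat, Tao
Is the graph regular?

Degrees: Cal:6, Ben:6, Ned:6, Ava:6, Wes:6, Mia:6, Pat:6, Tao:6, Rae:6, Ivy:6
Every vertex has degree 6, so the graph is 6-regular.

Yes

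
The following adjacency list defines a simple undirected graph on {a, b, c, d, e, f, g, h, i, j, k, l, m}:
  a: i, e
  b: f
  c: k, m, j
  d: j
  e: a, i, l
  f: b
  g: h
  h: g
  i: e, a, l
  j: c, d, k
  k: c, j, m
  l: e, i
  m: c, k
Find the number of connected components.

Component: {b, f}
Component: {g, h}
Component: {a, e, i, l}
Component: {c, d, j, k, m}

4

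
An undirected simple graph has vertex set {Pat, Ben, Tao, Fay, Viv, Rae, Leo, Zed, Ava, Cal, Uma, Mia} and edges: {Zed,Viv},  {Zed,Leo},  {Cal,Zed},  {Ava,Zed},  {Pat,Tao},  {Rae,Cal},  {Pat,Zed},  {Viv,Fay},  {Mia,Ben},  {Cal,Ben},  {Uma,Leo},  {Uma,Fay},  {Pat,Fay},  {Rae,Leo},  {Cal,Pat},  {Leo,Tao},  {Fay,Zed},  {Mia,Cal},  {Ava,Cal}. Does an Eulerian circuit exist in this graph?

Yes

Degrees: Pat:4, Ben:2, Tao:2, Fay:4, Viv:2, Rae:2, Leo:4, Zed:6, Ava:2, Cal:6, Uma:2, Mia:2
All degrees are even and the non-isolated vertices are connected — an Eulerian circuit exists.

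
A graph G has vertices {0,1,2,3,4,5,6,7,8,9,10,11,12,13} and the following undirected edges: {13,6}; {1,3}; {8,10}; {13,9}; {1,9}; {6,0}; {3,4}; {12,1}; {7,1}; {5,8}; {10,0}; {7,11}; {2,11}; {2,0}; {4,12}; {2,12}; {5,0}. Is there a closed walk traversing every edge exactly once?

No

Degrees: 0:4, 1:4, 2:3, 3:2, 4:2, 5:2, 6:2, 7:2, 8:2, 9:2, 10:2, 11:2, 12:3, 13:2
Vertices with odd degree: 2, 12. An Eulerian circuit requires all degrees even.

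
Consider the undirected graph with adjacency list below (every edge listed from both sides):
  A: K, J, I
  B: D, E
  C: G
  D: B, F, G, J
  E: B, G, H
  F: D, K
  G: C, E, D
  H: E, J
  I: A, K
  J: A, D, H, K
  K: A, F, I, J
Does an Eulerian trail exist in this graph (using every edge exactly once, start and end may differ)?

Degrees: A:3, B:2, C:1, D:4, E:3, F:2, G:3, H:2, I:2, J:4, K:4
Odd-degree vertices: A, C, E, G (4 total).
An Eulerian trail requires 0 or 2 odd-degree vertices; here there are 4.

No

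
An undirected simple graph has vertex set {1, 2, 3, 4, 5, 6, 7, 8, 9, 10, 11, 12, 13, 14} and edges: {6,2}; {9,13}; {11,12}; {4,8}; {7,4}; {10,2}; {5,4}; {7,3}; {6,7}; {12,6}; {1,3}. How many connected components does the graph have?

Component: {14}
Component: {9, 13}
Component: {1, 2, 3, 4, 5, 6, 7, 8, 10, 11, 12}

3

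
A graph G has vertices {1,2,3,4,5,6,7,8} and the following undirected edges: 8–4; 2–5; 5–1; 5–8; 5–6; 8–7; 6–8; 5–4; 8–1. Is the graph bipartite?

The cycle 4-5-8-4 has length 3, which is odd, so the graph is not bipartite.

No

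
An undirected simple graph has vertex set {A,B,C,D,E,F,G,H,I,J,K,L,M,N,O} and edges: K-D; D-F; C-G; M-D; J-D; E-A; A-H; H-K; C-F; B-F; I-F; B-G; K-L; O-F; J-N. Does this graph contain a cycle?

|V| = 15, |E| = 15, number of components = 1.
One cycle is F-C-G-B-F.

Yes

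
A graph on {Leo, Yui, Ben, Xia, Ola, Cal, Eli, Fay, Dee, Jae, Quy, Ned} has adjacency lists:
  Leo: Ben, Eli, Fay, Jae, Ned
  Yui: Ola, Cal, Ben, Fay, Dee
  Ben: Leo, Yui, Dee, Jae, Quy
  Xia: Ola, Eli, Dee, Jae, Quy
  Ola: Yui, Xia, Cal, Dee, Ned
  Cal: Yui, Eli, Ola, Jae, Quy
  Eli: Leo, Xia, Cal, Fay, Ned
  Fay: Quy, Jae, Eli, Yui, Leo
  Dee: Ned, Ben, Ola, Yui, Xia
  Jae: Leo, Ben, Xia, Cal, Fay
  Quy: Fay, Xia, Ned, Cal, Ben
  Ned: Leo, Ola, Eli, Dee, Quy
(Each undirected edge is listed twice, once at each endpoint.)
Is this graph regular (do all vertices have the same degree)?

Yes

Degrees: Leo:5, Yui:5, Ben:5, Xia:5, Ola:5, Cal:5, Eli:5, Fay:5, Dee:5, Jae:5, Quy:5, Ned:5
All degrees equal 5; the graph is regular.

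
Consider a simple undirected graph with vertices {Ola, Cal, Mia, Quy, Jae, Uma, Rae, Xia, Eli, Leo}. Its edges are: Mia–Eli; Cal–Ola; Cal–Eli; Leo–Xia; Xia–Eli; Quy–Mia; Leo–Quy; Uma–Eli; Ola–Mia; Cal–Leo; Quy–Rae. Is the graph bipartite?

The cycle Cal-Ola-Mia-Quy-Leo-Cal has length 5, which is odd, so the graph is not bipartite.

No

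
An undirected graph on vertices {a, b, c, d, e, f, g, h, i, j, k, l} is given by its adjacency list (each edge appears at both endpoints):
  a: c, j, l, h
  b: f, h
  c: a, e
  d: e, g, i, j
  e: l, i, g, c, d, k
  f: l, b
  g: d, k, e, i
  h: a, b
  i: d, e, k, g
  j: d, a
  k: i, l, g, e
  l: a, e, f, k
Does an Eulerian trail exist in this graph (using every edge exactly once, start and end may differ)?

Degrees: a:4, b:2, c:2, d:4, e:6, f:2, g:4, h:2, i:4, j:2, k:4, l:4
Odd-degree vertices: none (0 total).
With 0 odd-degree vertices and all edges in one connected piece, an Eulerian trail exists.

Yes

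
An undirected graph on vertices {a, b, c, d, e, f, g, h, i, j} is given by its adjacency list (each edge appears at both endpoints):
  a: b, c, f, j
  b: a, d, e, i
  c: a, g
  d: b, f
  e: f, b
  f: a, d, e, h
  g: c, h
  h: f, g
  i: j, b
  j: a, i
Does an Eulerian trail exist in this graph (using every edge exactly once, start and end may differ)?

Yes

Degrees: a:4, b:4, c:2, d:2, e:2, f:4, g:2, h:2, i:2, j:2
Odd-degree vertices: none (0 total).
With 0 odd-degree vertices and all edges in one connected piece, an Eulerian trail exists.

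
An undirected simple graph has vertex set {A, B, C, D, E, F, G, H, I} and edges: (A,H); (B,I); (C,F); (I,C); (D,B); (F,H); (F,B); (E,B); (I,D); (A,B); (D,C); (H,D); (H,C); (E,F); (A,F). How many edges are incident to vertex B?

Neighbors of B: A, D, E, F, I.

5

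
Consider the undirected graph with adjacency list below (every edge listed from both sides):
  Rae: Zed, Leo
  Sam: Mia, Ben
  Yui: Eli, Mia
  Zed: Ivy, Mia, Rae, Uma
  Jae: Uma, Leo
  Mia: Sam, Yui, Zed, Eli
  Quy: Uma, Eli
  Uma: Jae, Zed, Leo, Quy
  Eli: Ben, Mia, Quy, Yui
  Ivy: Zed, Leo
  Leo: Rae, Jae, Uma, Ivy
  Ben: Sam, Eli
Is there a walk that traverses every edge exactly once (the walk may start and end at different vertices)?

Degrees: Rae:2, Sam:2, Yui:2, Zed:4, Jae:2, Mia:4, Quy:2, Uma:4, Eli:4, Ivy:2, Leo:4, Ben:2
Odd-degree vertices: none (0 total).
With 0 odd-degree vertices and all edges in one connected piece, an Eulerian trail exists.

Yes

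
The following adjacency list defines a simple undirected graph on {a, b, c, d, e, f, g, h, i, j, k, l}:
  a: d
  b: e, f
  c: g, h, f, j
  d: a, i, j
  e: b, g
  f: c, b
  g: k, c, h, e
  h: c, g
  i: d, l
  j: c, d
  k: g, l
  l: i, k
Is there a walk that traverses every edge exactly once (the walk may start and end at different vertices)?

Yes

Degrees: a:1, b:2, c:4, d:3, e:2, f:2, g:4, h:2, i:2, j:2, k:2, l:2
Odd-degree vertices: a, d (2 total).
The non-isolated vertices are connected and exactly 2 have odd degree, so an Eulerian trail exists (from a to d).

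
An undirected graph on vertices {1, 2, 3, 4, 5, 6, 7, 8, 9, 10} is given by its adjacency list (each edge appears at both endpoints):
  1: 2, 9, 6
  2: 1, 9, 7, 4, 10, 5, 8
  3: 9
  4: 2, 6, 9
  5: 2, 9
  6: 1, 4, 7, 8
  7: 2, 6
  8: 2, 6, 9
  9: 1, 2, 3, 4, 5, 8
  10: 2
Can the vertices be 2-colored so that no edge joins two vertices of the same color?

No

The cycle 8-9-2-8 has length 3, which is odd, so the graph is not bipartite.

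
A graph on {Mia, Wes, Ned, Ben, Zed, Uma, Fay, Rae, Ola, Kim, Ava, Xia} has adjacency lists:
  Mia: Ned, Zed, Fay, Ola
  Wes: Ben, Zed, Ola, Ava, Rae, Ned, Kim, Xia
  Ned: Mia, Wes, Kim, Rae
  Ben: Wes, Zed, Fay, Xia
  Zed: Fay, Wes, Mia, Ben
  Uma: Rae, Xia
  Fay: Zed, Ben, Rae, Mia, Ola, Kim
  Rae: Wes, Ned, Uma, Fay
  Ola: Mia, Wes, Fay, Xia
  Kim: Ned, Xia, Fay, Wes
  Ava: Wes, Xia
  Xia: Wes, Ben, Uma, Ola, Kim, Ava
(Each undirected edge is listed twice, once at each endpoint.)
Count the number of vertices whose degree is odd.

0

Degrees: Mia:4, Wes:8, Ned:4, Ben:4, Zed:4, Uma:2, Fay:6, Rae:4, Ola:4, Kim:4, Ava:2, Xia:6
Odd-degree vertices: none.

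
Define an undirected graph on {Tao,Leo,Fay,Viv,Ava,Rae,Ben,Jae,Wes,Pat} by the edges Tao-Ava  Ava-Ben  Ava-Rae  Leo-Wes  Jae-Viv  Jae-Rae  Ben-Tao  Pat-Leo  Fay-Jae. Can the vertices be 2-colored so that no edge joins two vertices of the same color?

No

The cycle Ben-Tao-Ava-Ben has length 3, which is odd, so the graph is not bipartite.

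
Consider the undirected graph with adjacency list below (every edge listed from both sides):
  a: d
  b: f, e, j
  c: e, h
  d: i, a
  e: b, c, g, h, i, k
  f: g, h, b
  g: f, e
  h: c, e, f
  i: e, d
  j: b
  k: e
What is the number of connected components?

1

Component: {a, b, c, d, e, f, g, h, i, j, k}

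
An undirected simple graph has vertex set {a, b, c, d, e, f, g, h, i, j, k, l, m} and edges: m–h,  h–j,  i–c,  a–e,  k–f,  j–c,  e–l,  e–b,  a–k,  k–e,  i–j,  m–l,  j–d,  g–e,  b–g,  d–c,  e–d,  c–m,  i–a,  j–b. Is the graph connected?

Starting from a and exploring outward reaches every vertex (a, e, i, k, b, l, g, d, j, c, f, m, h); the graph is connected.

Yes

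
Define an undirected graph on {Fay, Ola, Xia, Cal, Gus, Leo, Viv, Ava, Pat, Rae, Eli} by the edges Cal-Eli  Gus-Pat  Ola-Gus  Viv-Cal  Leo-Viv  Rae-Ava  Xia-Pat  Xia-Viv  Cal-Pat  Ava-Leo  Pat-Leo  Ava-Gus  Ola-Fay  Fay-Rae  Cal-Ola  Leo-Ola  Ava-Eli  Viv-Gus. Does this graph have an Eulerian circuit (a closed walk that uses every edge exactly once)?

Yes

Degrees: Fay:2, Ola:4, Xia:2, Cal:4, Gus:4, Leo:4, Viv:4, Ava:4, Pat:4, Rae:2, Eli:2
Every vertex has even degree and the edges form a single connected piece, so an Eulerian circuit exists.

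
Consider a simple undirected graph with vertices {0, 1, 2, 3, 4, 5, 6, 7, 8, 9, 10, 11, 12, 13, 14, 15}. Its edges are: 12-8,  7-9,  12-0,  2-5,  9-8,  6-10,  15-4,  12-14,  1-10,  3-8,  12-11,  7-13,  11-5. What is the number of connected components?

Component: {4, 15}
Component: {1, 6, 10}
Component: {0, 2, 3, 5, 7, 8, 9, 11, 12, 13, 14}

3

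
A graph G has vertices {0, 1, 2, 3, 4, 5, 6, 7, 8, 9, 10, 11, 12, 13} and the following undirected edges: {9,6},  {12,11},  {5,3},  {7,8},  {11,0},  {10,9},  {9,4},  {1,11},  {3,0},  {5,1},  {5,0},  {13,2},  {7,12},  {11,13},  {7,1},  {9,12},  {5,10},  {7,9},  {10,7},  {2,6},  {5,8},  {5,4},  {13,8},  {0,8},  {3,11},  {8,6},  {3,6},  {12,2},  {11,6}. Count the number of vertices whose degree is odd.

Degrees: 0:4, 1:3, 2:3, 3:4, 4:2, 5:6, 6:5, 7:5, 8:5, 9:5, 10:3, 11:6, 12:4, 13:3
Odd-degree vertices: 1, 2, 6, 7, 8, 9, 10, 13.

8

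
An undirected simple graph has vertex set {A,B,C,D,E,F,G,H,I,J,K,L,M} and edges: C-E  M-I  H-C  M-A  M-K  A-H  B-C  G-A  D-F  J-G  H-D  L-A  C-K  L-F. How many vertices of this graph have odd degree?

6

Degrees: A:4, B:1, C:4, D:2, E:1, F:2, G:2, H:3, I:1, J:1, K:2, L:2, M:3
Odd-degree vertices: B, E, H, I, J, M.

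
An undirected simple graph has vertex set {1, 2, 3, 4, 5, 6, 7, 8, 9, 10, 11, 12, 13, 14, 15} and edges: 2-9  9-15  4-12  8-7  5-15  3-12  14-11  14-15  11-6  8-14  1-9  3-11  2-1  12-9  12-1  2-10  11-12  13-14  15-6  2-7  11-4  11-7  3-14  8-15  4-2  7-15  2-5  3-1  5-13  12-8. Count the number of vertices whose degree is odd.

4

Degrees: 1:4, 2:6, 3:4, 4:3, 5:3, 6:2, 7:4, 8:4, 9:4, 10:1, 11:6, 12:6, 13:2, 14:5, 15:6
Odd-degree vertices: 4, 5, 10, 14.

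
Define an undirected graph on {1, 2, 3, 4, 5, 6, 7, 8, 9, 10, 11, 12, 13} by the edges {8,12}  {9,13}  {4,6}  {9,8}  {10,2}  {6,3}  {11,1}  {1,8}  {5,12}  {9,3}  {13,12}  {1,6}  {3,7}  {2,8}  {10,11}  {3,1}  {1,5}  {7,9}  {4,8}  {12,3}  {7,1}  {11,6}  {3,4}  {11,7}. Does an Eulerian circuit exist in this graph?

No

Degrees: 1:6, 2:2, 3:6, 4:3, 5:2, 6:4, 7:4, 8:5, 9:4, 10:2, 11:4, 12:4, 13:2
Vertices with odd degree: 4, 8. An Eulerian circuit requires all degrees even.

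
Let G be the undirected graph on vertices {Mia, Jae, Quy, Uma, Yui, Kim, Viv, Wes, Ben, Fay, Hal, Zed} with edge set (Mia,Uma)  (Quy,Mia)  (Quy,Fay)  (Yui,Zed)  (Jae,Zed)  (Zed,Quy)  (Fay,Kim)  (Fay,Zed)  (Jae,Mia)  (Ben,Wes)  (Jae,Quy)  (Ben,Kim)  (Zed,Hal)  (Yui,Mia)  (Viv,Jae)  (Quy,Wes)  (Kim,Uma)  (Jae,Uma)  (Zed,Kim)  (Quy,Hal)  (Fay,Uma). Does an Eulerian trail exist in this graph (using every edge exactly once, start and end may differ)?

Degrees: Mia:4, Jae:5, Quy:6, Uma:4, Yui:2, Kim:4, Viv:1, Wes:2, Ben:2, Fay:4, Hal:2, Zed:6
Odd-degree vertices: Jae, Viv (2 total).
The non-isolated vertices are connected and exactly 2 have odd degree, so an Eulerian trail exists (from Jae to Viv).

Yes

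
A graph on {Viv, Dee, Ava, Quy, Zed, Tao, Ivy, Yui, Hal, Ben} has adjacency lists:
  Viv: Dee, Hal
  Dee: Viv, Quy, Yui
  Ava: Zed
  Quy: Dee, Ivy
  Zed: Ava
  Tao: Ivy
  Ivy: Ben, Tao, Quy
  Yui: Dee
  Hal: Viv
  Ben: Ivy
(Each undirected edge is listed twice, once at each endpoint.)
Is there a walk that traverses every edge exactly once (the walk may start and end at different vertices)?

No

Degrees: Viv:2, Dee:3, Ava:1, Quy:2, Zed:1, Tao:1, Ivy:3, Yui:1, Hal:1, Ben:1
Odd-degree vertices: Dee, Ava, Zed, Tao, Ivy, Yui, Hal, Ben (8 total).
With 8 odd-degree vertices (more than two), no single trail can use every edge.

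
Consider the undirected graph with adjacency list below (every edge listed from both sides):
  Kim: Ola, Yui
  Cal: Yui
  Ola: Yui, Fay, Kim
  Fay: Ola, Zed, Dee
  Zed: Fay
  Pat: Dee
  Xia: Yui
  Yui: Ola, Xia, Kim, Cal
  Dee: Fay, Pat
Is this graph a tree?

No

|V| = 9, |E| = 9.
Connected but with 9 > 8 edges, so it has a cycle and is not a tree.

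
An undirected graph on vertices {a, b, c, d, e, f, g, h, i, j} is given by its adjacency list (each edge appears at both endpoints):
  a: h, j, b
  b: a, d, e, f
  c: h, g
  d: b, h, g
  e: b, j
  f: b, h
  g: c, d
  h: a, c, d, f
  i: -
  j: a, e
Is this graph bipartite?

Partition the vertices as {b, g, h, i, j} vs {a, c, d, e, f}. Each listed edge has one endpoint in each part, so the graph is bipartite.

Yes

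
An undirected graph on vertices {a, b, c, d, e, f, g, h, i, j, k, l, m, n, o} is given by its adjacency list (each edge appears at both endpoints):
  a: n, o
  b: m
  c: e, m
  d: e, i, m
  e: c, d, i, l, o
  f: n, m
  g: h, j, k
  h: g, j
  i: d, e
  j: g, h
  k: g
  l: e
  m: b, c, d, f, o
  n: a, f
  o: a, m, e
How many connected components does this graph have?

Component: {g, h, j, k}
Component: {a, b, c, d, e, f, i, l, m, n, o}

2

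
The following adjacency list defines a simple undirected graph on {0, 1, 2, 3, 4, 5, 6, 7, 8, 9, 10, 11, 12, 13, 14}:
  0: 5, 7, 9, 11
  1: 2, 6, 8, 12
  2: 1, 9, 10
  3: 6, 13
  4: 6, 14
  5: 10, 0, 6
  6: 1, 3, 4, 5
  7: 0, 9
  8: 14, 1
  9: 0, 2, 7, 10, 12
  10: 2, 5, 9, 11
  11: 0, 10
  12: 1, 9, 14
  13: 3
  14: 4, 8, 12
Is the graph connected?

Yes

Starting from 0 and exploring outward reaches every vertex (0, 5, 9, 11, 7, 6, 10, 2, 12, 3, 1, 4, 14, 13, 8); the graph is connected.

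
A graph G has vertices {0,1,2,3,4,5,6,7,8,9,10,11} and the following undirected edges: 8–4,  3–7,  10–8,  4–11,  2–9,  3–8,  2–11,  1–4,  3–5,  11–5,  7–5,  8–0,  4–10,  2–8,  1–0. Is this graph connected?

No

Component: {6}
Component: {0, 1, 2, 3, 4, 5, 7, 8, 9, 10, 11}
No edge joins these 2 groups, so the graph is disconnected.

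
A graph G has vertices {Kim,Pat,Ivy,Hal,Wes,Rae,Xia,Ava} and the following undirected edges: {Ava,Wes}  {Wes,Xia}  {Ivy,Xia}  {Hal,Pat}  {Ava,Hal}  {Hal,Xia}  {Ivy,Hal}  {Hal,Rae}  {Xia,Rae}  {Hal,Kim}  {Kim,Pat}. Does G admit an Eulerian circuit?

Degrees: Kim:2, Pat:2, Ivy:2, Hal:6, Wes:2, Rae:2, Xia:4, Ava:2
All degrees are even and the non-isolated vertices are connected — an Eulerian circuit exists.

Yes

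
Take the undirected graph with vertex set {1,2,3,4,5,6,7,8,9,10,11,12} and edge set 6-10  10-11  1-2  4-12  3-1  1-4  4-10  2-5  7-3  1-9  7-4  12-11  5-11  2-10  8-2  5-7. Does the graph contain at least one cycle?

Yes

The graph has 12 vertices, 16 edges, and 1 connected component.
One cycle is 1-2-5-7-4-1.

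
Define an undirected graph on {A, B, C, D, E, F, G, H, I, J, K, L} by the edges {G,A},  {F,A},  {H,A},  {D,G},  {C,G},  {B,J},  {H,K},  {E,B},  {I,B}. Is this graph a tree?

The graph has 12 vertices and 9 edges.
It splits into 3 components, so it cannot be a tree.

No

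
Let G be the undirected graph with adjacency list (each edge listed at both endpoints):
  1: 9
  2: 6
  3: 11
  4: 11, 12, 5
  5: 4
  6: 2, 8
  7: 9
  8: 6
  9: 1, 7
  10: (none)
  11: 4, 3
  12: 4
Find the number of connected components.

Component: {10}
Component: {1, 7, 9}
Component: {2, 6, 8}
Component: {3, 4, 5, 11, 12}

4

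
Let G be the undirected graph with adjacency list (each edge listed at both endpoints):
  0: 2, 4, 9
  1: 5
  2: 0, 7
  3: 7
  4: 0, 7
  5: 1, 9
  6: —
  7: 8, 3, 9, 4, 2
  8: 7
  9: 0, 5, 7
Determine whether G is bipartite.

Partition the vertices as {1, 2, 3, 4, 6, 8, 9} vs {0, 5, 7}. Each listed edge has one endpoint in each part, so the graph is bipartite.

Yes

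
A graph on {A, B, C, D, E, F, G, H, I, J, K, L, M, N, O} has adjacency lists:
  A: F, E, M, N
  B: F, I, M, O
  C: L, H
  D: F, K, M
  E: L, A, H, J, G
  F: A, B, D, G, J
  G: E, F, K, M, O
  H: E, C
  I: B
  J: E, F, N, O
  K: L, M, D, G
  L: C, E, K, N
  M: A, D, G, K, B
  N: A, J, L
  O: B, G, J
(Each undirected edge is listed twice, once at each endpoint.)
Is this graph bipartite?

The cycle G-M-K-G has length 3, which is odd, so the graph is not bipartite.

No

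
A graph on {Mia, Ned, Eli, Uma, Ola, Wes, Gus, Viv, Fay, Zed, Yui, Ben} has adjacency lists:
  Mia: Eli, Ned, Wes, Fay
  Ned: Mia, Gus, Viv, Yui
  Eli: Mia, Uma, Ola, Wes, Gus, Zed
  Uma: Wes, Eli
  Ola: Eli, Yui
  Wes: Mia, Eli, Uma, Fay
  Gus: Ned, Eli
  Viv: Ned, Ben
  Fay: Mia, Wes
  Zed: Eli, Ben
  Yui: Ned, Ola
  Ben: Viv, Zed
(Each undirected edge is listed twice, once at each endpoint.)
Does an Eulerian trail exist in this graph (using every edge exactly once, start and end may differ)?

Degrees: Mia:4, Ned:4, Eli:6, Uma:2, Ola:2, Wes:4, Gus:2, Viv:2, Fay:2, Zed:2, Yui:2, Ben:2
Odd-degree vertices: none (0 total).
With 0 odd-degree vertices and all edges in one connected piece, an Eulerian trail exists.

Yes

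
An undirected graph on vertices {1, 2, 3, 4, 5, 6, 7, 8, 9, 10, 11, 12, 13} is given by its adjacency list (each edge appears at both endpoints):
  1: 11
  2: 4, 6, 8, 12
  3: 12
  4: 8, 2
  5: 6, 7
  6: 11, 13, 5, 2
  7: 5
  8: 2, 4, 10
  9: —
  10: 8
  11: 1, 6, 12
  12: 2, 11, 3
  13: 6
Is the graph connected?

No

Component: {9}
Component: {1, 2, 3, 4, 5, 6, 7, 8, 10, 11, 12, 13}
No edge joins these 2 groups, so the graph is disconnected.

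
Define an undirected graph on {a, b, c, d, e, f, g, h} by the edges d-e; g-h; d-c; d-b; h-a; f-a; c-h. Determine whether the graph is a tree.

The graph has 8 vertices and 7 edges.
It is connected with exactly 7 edges, hence acyclic — it is a tree.

Yes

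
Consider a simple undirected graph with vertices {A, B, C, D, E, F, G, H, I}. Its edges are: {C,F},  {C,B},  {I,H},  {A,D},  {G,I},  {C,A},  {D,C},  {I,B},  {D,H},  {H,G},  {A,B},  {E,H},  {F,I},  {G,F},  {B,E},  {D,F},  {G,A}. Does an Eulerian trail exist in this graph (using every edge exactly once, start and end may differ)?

Yes

Degrees: A:4, B:4, C:4, D:4, E:2, F:4, G:4, H:4, I:4
Odd-degree vertices: none (0 total).
The non-isolated vertices are connected and exactly 0 have odd degree, so an Eulerian trail exists.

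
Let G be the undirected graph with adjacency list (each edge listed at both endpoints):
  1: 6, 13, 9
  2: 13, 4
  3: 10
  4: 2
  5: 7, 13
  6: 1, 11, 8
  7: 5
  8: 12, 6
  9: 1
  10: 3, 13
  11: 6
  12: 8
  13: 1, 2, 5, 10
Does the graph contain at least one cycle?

No

The graph has 13 vertices, 12 edges, and 1 connected component.
A forest on 13 vertices with 1 component has exactly 12 edges, which matches — so no cycle.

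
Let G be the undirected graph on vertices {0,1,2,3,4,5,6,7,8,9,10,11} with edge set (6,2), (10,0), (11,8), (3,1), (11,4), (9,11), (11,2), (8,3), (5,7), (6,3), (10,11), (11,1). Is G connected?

Component: {5, 7}
Component: {0, 1, 2, 3, 4, 6, 8, 9, 10, 11}
There are 2 separate components, so the graph is not connected.

No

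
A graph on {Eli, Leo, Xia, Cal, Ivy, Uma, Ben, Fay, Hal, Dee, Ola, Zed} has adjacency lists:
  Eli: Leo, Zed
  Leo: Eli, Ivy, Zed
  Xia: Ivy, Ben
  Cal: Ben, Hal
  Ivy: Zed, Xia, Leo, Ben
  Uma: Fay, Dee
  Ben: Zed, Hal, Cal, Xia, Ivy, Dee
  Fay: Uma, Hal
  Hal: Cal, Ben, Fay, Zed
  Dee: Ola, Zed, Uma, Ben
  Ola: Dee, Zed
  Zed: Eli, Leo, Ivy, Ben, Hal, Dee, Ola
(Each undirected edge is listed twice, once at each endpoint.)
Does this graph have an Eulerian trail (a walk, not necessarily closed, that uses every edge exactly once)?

Yes

Degrees: Eli:2, Leo:3, Xia:2, Cal:2, Ivy:4, Uma:2, Ben:6, Fay:2, Hal:4, Dee:4, Ola:2, Zed:7
Odd-degree vertices: Leo, Zed (2 total).
The non-isolated vertices are connected and exactly 2 have odd degree, so an Eulerian trail exists (from Leo to Zed).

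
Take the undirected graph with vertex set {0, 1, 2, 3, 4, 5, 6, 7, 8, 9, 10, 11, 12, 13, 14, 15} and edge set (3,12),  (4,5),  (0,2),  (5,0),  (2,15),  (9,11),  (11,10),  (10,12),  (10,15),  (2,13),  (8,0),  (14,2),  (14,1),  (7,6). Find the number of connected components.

Component: {6, 7}
Component: {0, 1, 2, 3, 4, 5, 8, 9, 10, 11, 12, 13, 14, 15}

2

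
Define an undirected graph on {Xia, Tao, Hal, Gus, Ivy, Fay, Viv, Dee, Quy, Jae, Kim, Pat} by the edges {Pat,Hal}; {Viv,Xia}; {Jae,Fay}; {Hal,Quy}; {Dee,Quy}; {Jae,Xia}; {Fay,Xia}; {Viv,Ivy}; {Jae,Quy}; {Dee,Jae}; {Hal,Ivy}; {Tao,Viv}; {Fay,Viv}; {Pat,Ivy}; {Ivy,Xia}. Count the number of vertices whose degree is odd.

Degrees: Xia:4, Tao:1, Hal:3, Gus:0, Ivy:4, Fay:3, Viv:4, Dee:2, Quy:3, Jae:4, Kim:0, Pat:2
Odd-degree vertices: Tao, Hal, Fay, Quy.

4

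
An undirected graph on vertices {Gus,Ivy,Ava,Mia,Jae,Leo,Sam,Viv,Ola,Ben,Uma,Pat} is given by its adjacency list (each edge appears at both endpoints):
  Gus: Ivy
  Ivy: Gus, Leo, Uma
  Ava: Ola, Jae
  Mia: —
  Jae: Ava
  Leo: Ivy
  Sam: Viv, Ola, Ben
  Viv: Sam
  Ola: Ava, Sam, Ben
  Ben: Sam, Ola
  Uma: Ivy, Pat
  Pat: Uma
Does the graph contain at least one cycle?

Yes

The graph has 12 vertices, 10 edges, and 3 connected components.
Since 10 > 12 - 3, a cycle must exist; for instance Ola-Sam-Ben-Ola.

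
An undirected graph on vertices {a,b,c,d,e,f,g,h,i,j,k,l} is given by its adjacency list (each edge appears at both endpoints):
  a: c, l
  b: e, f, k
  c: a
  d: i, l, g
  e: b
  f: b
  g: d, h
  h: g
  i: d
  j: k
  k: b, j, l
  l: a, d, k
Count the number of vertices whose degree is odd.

Degrees: a:2, b:3, c:1, d:3, e:1, f:1, g:2, h:1, i:1, j:1, k:3, l:3
Odd-degree vertices: b, c, d, e, f, h, i, j, k, l.

10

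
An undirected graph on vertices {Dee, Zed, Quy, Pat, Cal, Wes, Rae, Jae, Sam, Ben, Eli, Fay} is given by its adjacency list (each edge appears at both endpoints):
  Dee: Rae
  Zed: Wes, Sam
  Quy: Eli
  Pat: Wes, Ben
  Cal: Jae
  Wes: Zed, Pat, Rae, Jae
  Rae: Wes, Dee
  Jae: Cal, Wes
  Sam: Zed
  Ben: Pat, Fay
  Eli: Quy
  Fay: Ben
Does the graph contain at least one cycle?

The graph has 12 vertices, 10 edges, and 2 connected components.
Since 10 = 12 - 2, the graph is a forest and contains no cycle.

No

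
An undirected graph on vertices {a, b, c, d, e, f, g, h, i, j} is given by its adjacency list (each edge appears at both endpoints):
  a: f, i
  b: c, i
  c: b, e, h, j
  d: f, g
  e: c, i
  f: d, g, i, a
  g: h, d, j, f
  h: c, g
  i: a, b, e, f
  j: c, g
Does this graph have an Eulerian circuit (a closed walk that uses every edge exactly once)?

Degrees: a:2, b:2, c:4, d:2, e:2, f:4, g:4, h:2, i:4, j:2
All degrees are even and the non-isolated vertices are connected — an Eulerian circuit exists.

Yes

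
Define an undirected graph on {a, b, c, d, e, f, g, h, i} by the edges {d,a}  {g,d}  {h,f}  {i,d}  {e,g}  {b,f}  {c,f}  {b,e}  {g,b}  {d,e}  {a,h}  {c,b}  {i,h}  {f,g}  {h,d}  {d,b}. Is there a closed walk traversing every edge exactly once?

No

Degrees: a:2, b:5, c:2, d:6, e:3, f:4, g:4, h:4, i:2
b, e have odd degree; an Eulerian circuit needs every degree to be even, so none exists.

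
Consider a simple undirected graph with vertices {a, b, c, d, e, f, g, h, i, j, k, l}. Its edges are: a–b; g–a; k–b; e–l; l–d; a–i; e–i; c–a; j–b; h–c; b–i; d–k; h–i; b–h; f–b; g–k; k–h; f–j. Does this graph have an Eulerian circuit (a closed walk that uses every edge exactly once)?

Degrees: a:4, b:6, c:2, d:2, e:2, f:2, g:2, h:4, i:4, j:2, k:4, l:2
Every vertex has even degree and the edges form a single connected piece, so an Eulerian circuit exists.

Yes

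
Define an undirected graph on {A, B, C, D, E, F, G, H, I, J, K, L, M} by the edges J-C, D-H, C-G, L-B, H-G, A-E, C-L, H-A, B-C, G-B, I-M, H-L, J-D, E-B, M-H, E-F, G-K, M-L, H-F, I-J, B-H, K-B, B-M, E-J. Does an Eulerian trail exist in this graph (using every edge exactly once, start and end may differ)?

Yes

Degrees: A:2, B:7, C:4, D:2, E:4, F:2, G:4, H:7, I:2, J:4, K:2, L:4, M:4
Odd-degree vertices: B, H (2 total).
The non-isolated vertices are connected and exactly 2 have odd degree, so an Eulerian trail exists (from B to H).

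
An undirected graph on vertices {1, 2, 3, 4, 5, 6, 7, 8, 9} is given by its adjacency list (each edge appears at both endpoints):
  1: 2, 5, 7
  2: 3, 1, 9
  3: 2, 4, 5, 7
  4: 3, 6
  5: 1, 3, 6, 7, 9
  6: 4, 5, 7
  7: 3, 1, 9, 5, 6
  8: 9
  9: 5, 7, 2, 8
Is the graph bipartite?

5-7-9-5 is an odd cycle (length 3), and a bipartite graph can contain only even cycles.

No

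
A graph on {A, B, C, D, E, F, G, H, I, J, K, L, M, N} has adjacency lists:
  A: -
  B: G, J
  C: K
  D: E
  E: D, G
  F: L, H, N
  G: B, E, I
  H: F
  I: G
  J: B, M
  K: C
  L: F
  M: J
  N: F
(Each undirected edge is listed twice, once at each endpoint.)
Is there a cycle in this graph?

No

|V| = 14, |E| = 10, number of components = 4.
A forest on 14 vertices with 4 components has exactly 10 edges, which matches — so no cycle.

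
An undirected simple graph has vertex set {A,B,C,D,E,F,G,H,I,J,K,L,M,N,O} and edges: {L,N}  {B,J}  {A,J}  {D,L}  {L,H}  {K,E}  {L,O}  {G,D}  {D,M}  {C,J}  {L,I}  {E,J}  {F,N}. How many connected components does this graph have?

2

Component: {A, B, C, E, J, K}
Component: {D, F, G, H, I, L, M, N, O}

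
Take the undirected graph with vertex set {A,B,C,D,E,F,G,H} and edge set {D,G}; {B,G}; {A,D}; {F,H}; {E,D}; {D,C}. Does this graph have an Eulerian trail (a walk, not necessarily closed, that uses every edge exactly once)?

Degrees: A:1, B:1, C:1, D:4, E:1, F:1, G:2, H:1
Odd-degree vertices: A, B, C, E, F, H (6 total).
With 6 odd-degree vertices (more than two), no single trail can use every edge.

No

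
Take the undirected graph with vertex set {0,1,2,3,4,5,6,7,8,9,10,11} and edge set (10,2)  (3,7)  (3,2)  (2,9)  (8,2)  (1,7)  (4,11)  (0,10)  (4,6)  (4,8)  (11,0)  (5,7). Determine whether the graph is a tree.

|V| = 12, |E| = 12.
A tree on 12 vertices has exactly 11 edges; this graph has 12, so it contains a cycle and is not a tree.

No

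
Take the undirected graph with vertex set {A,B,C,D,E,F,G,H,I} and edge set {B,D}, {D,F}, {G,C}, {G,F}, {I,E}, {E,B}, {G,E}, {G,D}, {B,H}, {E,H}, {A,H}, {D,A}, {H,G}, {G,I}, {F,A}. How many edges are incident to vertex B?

3

Neighbors of B: D, E, H.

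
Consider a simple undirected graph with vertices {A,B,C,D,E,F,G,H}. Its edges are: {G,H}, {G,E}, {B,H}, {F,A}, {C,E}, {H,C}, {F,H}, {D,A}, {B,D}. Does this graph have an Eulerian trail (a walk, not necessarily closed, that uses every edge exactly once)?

Yes

Degrees: A:2, B:2, C:2, D:2, E:2, F:2, G:2, H:4
Odd-degree vertices: none (0 total).
The non-isolated vertices are connected and exactly 0 have odd degree, so an Eulerian trail exists.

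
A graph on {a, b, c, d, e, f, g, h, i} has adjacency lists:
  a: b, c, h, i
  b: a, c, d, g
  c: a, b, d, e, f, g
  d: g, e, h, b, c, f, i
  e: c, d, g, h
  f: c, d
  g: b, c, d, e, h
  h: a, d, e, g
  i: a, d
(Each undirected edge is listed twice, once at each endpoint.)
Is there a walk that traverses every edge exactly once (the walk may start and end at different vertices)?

Degrees: a:4, b:4, c:6, d:7, e:4, f:2, g:5, h:4, i:2
Odd-degree vertices: d, g (2 total).
With 2 odd-degree vertices and all edges in one connected piece, an Eulerian trail exists (from d to g).

Yes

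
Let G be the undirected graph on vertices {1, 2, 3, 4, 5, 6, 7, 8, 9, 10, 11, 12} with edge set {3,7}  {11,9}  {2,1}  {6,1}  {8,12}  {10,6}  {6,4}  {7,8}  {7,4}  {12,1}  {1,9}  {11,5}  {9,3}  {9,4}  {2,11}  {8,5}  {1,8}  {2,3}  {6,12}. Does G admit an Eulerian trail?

Degrees: 1:5, 2:3, 3:3, 4:3, 5:2, 6:4, 7:3, 8:4, 9:4, 10:1, 11:3, 12:3
Odd-degree vertices: 1, 2, 3, 4, 7, 10, 11, 12 (8 total).
An Eulerian trail requires 0 or 2 odd-degree vertices; here there are 8.

No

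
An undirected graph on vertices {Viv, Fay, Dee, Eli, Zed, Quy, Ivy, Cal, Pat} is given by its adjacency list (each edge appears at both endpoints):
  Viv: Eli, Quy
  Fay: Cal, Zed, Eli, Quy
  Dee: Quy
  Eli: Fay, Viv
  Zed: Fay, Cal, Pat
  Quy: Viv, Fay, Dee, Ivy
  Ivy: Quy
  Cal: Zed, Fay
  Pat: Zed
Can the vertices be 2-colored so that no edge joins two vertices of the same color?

No

The cycle Cal-Fay-Zed-Cal has length 3, which is odd, so the graph is not bipartite.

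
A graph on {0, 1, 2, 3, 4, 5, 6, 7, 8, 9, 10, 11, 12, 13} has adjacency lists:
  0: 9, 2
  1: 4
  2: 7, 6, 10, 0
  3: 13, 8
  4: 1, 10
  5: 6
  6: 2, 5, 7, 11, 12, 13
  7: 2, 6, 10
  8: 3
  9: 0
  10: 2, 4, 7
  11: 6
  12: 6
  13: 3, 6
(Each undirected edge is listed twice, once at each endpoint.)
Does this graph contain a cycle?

|V| = 14, |E| = 15, number of components = 1.
Since 15 > 14 - 1, a cycle must exist; for instance 2-10-7-6-2.

Yes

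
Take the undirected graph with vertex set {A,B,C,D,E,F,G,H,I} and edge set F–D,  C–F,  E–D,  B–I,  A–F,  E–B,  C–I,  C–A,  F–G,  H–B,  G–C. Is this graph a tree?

No

The graph has 9 vertices and 11 edges.
A tree on 9 vertices has exactly 8 edges; this graph has 11, so it contains a cycle and is not a tree.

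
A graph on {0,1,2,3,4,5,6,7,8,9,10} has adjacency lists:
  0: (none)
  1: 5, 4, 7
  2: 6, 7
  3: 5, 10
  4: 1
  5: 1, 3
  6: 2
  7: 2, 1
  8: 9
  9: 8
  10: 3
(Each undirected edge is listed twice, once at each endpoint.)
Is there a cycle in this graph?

|V| = 11, |E| = 8, number of components = 3.
A forest on 11 vertices with 3 components has exactly 8 edges, which matches — so no cycle.

No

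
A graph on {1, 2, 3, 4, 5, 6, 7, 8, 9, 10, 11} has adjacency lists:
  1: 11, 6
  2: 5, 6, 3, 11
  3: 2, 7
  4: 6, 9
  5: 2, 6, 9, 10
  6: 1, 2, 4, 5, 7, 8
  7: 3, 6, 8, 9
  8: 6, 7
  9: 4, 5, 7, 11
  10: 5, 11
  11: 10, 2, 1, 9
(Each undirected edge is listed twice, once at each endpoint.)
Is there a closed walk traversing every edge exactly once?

Yes

Degrees: 1:2, 2:4, 3:2, 4:2, 5:4, 6:6, 7:4, 8:2, 9:4, 10:2, 11:4
Every vertex has even degree and the edges form a single connected piece, so an Eulerian circuit exists.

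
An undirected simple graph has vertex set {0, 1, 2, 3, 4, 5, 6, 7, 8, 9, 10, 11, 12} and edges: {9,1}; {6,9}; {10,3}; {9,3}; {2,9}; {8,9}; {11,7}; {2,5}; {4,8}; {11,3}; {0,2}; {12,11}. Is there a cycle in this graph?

|V| = 13, |E| = 12, number of components = 1.
Since 12 = 13 - 1, the graph is a forest and contains no cycle.

No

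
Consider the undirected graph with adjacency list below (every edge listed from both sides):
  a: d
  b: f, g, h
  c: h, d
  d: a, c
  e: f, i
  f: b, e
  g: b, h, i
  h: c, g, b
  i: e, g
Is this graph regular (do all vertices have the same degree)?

No

Degrees: a:1, b:3, c:2, d:2, e:2, f:2, g:3, h:3, i:2
Vertex a has degree 1 while b has degree 3, so the graph is not regular.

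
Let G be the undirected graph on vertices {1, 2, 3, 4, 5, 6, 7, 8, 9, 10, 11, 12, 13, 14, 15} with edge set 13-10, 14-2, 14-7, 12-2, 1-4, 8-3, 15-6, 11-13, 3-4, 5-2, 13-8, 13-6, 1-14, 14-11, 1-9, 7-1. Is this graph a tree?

No

|V| = 15, |E| = 16.
A tree on 15 vertices has exactly 14 edges; this graph has 16, so it contains a cycle and is not a tree.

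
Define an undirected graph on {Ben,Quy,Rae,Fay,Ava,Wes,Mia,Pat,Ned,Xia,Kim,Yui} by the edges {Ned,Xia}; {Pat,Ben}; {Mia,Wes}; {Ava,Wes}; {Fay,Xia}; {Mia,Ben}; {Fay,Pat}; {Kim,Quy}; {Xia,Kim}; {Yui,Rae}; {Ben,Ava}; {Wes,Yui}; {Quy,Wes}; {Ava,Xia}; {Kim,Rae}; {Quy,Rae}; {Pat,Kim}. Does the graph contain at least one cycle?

Yes

The graph has 12 vertices, 17 edges, and 1 connected component.
Since 17 > 12 - 1, a cycle must exist; for instance Pat-Kim-Quy-Wes-Ava-Xia-Fay-Pat.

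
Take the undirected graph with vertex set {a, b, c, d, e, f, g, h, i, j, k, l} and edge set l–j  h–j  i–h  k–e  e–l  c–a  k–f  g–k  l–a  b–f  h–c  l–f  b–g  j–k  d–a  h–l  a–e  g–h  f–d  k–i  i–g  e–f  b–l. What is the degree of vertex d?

2

Neighbors of d: a, f.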